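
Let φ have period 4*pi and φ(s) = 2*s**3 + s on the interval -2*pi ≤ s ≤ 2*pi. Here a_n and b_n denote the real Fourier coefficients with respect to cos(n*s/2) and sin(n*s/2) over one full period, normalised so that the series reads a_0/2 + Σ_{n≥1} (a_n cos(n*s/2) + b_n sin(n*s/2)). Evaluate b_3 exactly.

-52/9 + 32*pi**2/3

b_3 = (1/(2*pi)) ∫_{-2*pi}^{2*pi} φ(s) sin(3*s/2) ds.
φ is odd and sin(3*s/2) is odd, so the integrand is even and b_3 = 1/pi ∫_0^{2*pi} φ(s) sin(3*s/2) ds.
Integrating by parts three times (tabular method), an antiderivative of (2*s**3 + s) sin(3*s/2) is -4*s**3*cos(3*s/2)/3 + 8*s**2*sin(3*s/2)/3 + 26*s*cos(3*s/2)/9 - 52*sin(3*s/2)/27; evaluating from 0 to 2*pi: ∫_{0}^{2*pi} (2*s**3 + s) sin(3*s/2) ds = (4*pi*(-13 + 24*pi**2)/9) - (0) = 4*pi*(-13 + 24*pi**2)/9.
Hence b_3 = (1/pi)·(4*pi*(-13 + 24*pi**2)/9) = -52/9 + 32*pi**2/3.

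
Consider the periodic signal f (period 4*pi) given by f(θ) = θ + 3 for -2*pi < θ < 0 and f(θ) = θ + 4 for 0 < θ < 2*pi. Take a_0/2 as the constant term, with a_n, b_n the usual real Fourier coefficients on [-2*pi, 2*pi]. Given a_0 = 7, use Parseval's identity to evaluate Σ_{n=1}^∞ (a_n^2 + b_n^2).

1/2 + 2*pi + 8*pi**2/3

Parseval: a_0^2/2 + Σ_{n≥1} (a_n^2+b_n^2) = (1/(2*pi)) ∫_{-2*pi}^{2*pi} f(θ)^2 dθ = 2*pi + 25 + 8*pi**2/3.
Subtract a_0^2/2 = 49/2: Σ (a_n^2+b_n^2) = 1/2 + 2*pi + 8*pi**2/3.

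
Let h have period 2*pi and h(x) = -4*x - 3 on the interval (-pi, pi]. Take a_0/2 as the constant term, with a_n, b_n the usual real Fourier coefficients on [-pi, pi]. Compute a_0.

a_0 = 1/pi ∫_{-pi}^{pi} h(x) dx = 1/pi · (-6*pi) = -6.

-6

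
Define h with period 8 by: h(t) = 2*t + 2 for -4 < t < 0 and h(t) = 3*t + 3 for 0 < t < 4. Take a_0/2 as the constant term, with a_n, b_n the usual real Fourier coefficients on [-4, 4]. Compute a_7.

a_7 = 1/4 ∫_{-4}^{4} h(t) cos(7*pi*t/4) dt.
Split the integral at the breakpoints.
Integrating by parts (boundary term plus one more integral), an antiderivative of (2*t + 2) cos(7*pi*t/4) is 8*t*sin(7*pi*t/4)/(7*pi) + 8*sin(7*pi*t/4)/(7*pi) + 32*cos(7*pi*t/4)/(49*pi**2); evaluating from -4 to 0: ∫_{-4}^{0} (2*t + 2) cos(7*pi*t/4) dt = (32/(49*pi**2)) - (-32/(49*pi**2)) = 64/(49*pi**2).
Integrating by parts (boundary term plus one more integral), an antiderivative of (3*t + 3) cos(7*pi*t/4) is 12*t*sin(7*pi*t/4)/(7*pi) + 12*sin(7*pi*t/4)/(7*pi) + 48*cos(7*pi*t/4)/(49*pi**2); evaluating from 0 to 4: ∫_{0}^{4} (3*t + 3) cos(7*pi*t/4) dt = (-48/(49*pi**2)) - (48/(49*pi**2)) = -96/(49*pi**2).
Summing the pieces and multiplying by (1/4) gives a_7 = -8/(49*pi**2).

-8/(49*pi**2)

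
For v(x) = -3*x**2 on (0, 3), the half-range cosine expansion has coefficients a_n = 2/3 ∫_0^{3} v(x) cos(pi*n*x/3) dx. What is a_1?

a_1 = 2/3 ∫_0^{3} (-3*x**2) cos(pi*x/3) dx.
Integrating by parts twice (tabular method), an antiderivative of (-3*x**2) cos(pi*x/3) is -9*x**2*sin(pi*x/3)/pi - 54*x*cos(pi*x/3)/pi**2 + 162*sin(pi*x/3)/pi**3; evaluating from 0 to 3: ∫_{0}^{3} (-3*x**2) cos(pi*x/3) dx = (162/pi**2) - (0) = 162/pi**2.
Hence a_1 = (2/3)·(162/pi**2) = 108/pi**2.

108/pi**2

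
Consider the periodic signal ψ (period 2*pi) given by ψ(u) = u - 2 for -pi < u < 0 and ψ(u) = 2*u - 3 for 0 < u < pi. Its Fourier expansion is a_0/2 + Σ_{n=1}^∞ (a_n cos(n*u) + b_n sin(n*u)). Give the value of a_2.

a_2 = 1/pi ∫_{-pi}^{pi} ψ(u) cos(2*u) du.
Split the integral at the breakpoints.
Integrating by parts (boundary term plus one more integral), an antiderivative of (u - 2) cos(2*u) is u*sin(2*u)/2 - sin(2*u) + cos(2*u)/4; evaluating from -pi to 0: ∫_{-pi}^{0} (u - 2) cos(2*u) du = (1/4) - (1/4) = 0.
Integrating by parts (boundary term plus one more integral), an antiderivative of (2*u - 3) cos(2*u) is u*sin(2*u) - 3*sin(2*u)/2 + cos(2*u)/2; evaluating from 0 to pi: ∫_{0}^{pi} (2*u - 3) cos(2*u) du = (1/2) - (1/2) = 0.
Summing the pieces and multiplying by (1/pi) gives a_2 = 0.

0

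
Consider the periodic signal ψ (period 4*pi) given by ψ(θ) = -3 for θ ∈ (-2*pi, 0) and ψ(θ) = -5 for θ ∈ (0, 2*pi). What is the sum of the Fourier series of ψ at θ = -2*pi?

At θ = -2*pi the one-sided limits are ψ(-2*pi^-) = -5 and ψ(-2*pi^+) = -3.
By Dirichlet's theorem the series converges to their average, [(-5) + (-3)]/2 = -4.

-4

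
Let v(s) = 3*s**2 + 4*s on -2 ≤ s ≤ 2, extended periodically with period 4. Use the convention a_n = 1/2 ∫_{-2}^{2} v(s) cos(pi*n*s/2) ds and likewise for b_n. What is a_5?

a_5 = 1/2 ∫_{-2}^{2} v(s) cos(5*pi*s/2) ds.
Integrating by parts twice (tabular method), an antiderivative of (3*s**2 + 4*s) cos(5*pi*s/2) is 6*s**2*sin(5*pi*s/2)/(5*pi) + 8*s*sin(5*pi*s/2)/(5*pi) + 24*s*cos(5*pi*s/2)/(25*pi**2) - 48*sin(5*pi*s/2)/(125*pi**3) + 16*cos(5*pi*s/2)/(25*pi**2); evaluating from -2 to 2: ∫_{-2}^{2} (3*s**2 + 4*s) cos(5*pi*s/2) ds = (-64/(25*pi**2)) - (32/(25*pi**2)) = -96/(25*pi**2).
Hence a_5 = (1/2)·(-96/(25*pi**2)) = -48/(25*pi**2).

-48/(25*pi**2)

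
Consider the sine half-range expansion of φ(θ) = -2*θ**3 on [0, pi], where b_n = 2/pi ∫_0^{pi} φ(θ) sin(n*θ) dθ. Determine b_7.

24/343 - 4*pi**2/7

b_7 = 2/pi ∫_0^{pi} (-2*θ**3) sin(7*θ) dθ.
Integrating by parts three times (tabular method), an antiderivative of (-2*θ**3) sin(7*θ) is 2*θ**3*cos(7*θ)/7 - 6*θ**2*sin(7*θ)/49 - 12*θ*cos(7*θ)/343 + 12*sin(7*θ)/2401; evaluating from 0 to pi: ∫_{0}^{pi} (-2*θ**3) sin(7*θ) dθ = (2*pi*(6 - 49*pi**2)/343) - (0) = 2*pi*(6 - 49*pi**2)/343.
Hence b_7 = (2/pi)·(2*pi*(6 - 49*pi**2)/343) = 24/343 - 4*pi**2/7.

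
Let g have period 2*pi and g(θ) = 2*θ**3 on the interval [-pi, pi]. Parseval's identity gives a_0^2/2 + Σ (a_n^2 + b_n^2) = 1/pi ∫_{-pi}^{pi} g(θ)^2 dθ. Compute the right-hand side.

1/pi ∫_{-pi}^{pi} g(θ)^2 dθ = 1/pi · (8*pi**7/7) = 8*pi**6/7.

8*pi**6/7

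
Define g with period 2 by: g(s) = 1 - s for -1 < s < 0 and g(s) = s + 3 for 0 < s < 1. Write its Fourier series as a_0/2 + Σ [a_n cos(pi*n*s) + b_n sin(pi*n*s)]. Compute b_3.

b_3 = ∫_{-1}^{1} g(s) sin(3*pi*s) ds.
Split the integral at the breakpoints.
Integrating by parts (boundary term plus one more integral), an antiderivative of (1 - s) sin(3*pi*s) is s*cos(3*pi*s)/(3*pi) - sin(3*pi*s)/(9*pi**2) - cos(3*pi*s)/(3*pi); evaluating from -1 to 0: ∫_{-1}^{0} (1 - s) sin(3*pi*s) ds = (-1/(3*pi)) - (2/(3*pi)) = -1/pi.
Integrating by parts (boundary term plus one more integral), an antiderivative of (s + 3) sin(3*pi*s) is -s*cos(3*pi*s)/(3*pi) + sin(3*pi*s)/(9*pi**2) - cos(3*pi*s)/pi; evaluating from 0 to 1: ∫_{0}^{1} (s + 3) sin(3*pi*s) ds = (4/(3*pi)) - (-1/pi) = 7/(3*pi).
Summing the pieces gives b_3 = 4/(3*pi).

4/(3*pi)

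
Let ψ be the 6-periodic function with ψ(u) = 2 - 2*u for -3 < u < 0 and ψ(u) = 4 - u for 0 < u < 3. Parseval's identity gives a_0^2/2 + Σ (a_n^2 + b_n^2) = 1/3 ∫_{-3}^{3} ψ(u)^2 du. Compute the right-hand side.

1/3 ∫_{-3}^{3} ψ(u)^2 du = 1/3 · (105) = 35.

35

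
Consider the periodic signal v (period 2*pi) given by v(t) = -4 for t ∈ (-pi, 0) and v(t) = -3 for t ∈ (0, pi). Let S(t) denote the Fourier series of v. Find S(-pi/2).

v is continuous at t = -pi/2 with value -4, so the series converges to -4 there.

-4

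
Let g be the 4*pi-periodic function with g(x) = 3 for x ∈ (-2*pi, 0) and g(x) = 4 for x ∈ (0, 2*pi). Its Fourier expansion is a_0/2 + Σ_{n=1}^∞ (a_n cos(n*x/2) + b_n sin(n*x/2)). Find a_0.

a_0 = (1/(2*pi)) ∫_{-2*pi}^{2*pi} g(x) dx = (1/(2*pi)) · (14*pi) = 7.

7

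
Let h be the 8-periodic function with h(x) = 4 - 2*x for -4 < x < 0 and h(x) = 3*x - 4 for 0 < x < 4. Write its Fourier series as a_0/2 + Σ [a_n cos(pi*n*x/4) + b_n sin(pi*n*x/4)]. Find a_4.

0

a_4 = 1/4 ∫_{-4}^{4} h(x) cos(pi*x) dx.
Split the integral at the breakpoints.
Integrating by parts (boundary term plus one more integral), an antiderivative of (4 - 2*x) cos(pi*x) is -2*x*sin(pi*x)/pi + 4*sin(pi*x)/pi - 2*cos(pi*x)/pi**2; evaluating from -4 to 0: ∫_{-4}^{0} (4 - 2*x) cos(pi*x) dx = (-2/pi**2) - (-2/pi**2) = 0.
Integrating by parts (boundary term plus one more integral), an antiderivative of (3*x - 4) cos(pi*x) is 3*x*sin(pi*x)/pi - 4*sin(pi*x)/pi + 3*cos(pi*x)/pi**2; evaluating from 0 to 4: ∫_{0}^{4} (3*x - 4) cos(pi*x) dx = (3/pi**2) - (3/pi**2) = 0.
Summing the pieces and multiplying by (1/4) gives a_4 = 0.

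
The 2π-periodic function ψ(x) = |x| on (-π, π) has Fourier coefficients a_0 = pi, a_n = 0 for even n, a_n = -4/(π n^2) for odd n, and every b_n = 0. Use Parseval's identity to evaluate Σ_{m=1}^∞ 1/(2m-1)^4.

Parseval: a_0^2/2 + Σ a_n^2 = (1/π) ∫_{-π}^{π} ψ(x)^2 dx = 2*pi**2/3.
Subtract a_0^2/2 = pi**2/2: Σ a_n^2 = pi**2/6.
Only odd n contribute, with a_n^2 = 16/(π^2 n^4), so Σ_{m≥1} 1/(2m-1)^4 = π^2·(pi**2/6)/16 = pi**4/96.

pi**4/96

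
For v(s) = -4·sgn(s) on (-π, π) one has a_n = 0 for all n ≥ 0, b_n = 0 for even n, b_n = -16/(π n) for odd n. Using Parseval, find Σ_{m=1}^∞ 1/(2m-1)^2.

pi**2/8

Parseval: Σ b_n^2 = (1/π) ∫_{-π}^{π} v(s)^2 ds = 32.
Only odd n contribute, with b_n^2 = 256/(π^2 n^2), so Σ_{m≥1} 1/(2m-1)^2 = π^2·(32)/256 = pi**2/8.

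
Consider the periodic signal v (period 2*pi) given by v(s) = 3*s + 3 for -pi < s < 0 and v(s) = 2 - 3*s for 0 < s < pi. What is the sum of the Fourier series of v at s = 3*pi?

s = 3*pi differs from s = pi by 1 full period(s), and the series is 2*pi-periodic.
At s = pi the one-sided limits are v(pi^-) = 2 - 3*pi and v(pi^+) = 3 - 3*pi.
By Dirichlet's theorem the series converges to their average, [(2 - 3*pi) + (3 - 3*pi)]/2 = 5/2 - 3*pi.

5/2 - 3*pi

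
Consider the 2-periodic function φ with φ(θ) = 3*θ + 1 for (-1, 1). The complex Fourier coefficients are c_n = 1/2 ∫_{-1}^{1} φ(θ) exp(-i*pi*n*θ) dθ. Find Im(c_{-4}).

Since φ is real-valued, Im(c_{-4}) = -1/2 ∫_{-1}^{1} φ(θ) sin(-4*pi*θ) dθ = b_{4}/2.
Integrating by parts (boundary term plus one more integral), an antiderivative of (3*θ + 1) sin(-4*pi*θ) is 3*θ*cos(4*pi*θ)/(4*pi) - 3*sin(4*pi*θ)/(16*pi**2) + cos(4*pi*θ)/(4*pi); evaluating from -1 to 1: ∫_{-1}^{1} (3*θ + 1) sin(-4*pi*θ) dθ = (1/pi) - (-1/(2*pi)) = 3/(2*pi).
Hence Im(c_{-4}) = (-1/2)·(3/(2*pi)) = -3/(4*pi).

-3/(4*pi)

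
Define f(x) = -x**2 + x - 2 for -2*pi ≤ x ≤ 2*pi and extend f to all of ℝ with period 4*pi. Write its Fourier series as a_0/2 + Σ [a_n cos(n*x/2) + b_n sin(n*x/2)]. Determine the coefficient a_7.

16/49

a_7 = (1/(2*pi)) ∫_{-2*pi}^{2*pi} f(x) cos(7*x/2) dx.
Integrating by parts twice (tabular method), an antiderivative of (-x**2 + x - 2) cos(7*x/2) is -2*x**2*sin(7*x/2)/7 + 2*x*sin(7*x/2)/7 - 8*x*cos(7*x/2)/49 - 180*sin(7*x/2)/343 + 4*cos(7*x/2)/49; evaluating from -2*pi to 2*pi: ∫_{-2*pi}^{2*pi} (-x**2 + x - 2) cos(7*x/2) dx = (-4/49 + 16*pi/49) - (-16*pi/49 - 4/49) = 32*pi/49.
Hence a_7 = (1/(2*pi))·(32*pi/49) = 16/49.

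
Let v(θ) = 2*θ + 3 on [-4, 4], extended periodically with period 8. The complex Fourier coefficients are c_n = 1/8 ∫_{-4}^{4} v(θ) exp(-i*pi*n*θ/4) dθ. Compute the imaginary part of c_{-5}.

Since v is real-valued, Im(c_{-5}) = -1/8 ∫_{-4}^{4} v(θ) sin(-5*pi*θ/4) dθ = b_{5}/2.
Integrating by parts (boundary term plus one more integral), an antiderivative of (2*θ + 3) sin(-5*pi*θ/4) is 8*θ*cos(5*pi*θ/4)/(5*pi) - 32*sin(5*pi*θ/4)/(25*pi**2) + 12*cos(5*pi*θ/4)/(5*pi); evaluating from -4 to 4: ∫_{-4}^{4} (2*θ + 3) sin(-5*pi*θ/4) dθ = (-44/(5*pi)) - (4/pi) = -64/(5*pi).
Hence Im(c_{-5}) = (-1/8)·(-64/(5*pi)) = 8/(5*pi).

8/(5*pi)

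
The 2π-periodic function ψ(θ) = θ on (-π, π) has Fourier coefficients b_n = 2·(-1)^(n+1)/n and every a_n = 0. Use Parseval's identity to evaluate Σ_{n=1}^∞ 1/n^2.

Parseval: Σ b_n^2 = (1/π) ∫_{-π}^{π} ψ(θ)^2 dθ = 2*pi**2/3.
Σ b_n^2 = Σ 4/n^2, so Σ 1/n^2 = (2*pi**2/3)/4 = pi**2/6.

pi**2/6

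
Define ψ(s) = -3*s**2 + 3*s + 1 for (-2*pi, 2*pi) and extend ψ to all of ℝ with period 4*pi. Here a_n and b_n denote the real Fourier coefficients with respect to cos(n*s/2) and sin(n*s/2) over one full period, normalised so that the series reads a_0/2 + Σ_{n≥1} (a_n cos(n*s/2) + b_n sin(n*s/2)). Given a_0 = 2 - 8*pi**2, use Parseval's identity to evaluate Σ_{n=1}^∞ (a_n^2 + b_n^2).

Parseval: a_0^2/2 + Σ_{n≥1} (a_n^2+b_n^2) = (1/(2*pi)) ∫_{-2*pi}^{2*pi} ψ(s)^2 ds = 2 + 8*pi**2 + 288*pi**4/5.
Subtract a_0^2/2 = 2*(1 - 4*pi**2)**2: Σ (a_n^2+b_n^2) = pi**2*(24 + 128*pi**2/5).

pi**2*(24 + 128*pi**2/5)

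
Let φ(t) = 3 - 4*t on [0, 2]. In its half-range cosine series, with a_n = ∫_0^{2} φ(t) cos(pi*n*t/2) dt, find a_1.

32/pi**2

a_1 = ∫_0^{2} (3 - 4*t) cos(pi*t/2) dt.
Integrating by parts (boundary term plus one more integral), an antiderivative of (3 - 4*t) cos(pi*t/2) is -8*t*sin(pi*t/2)/pi + 6*sin(pi*t/2)/pi - 16*cos(pi*t/2)/pi**2; evaluating from 0 to 2: ∫_{0}^{2} (3 - 4*t) cos(pi*t/2) dt = (16/pi**2) - (-16/pi**2) = 32/pi**2.
Hence a_1 = 32/pi**2.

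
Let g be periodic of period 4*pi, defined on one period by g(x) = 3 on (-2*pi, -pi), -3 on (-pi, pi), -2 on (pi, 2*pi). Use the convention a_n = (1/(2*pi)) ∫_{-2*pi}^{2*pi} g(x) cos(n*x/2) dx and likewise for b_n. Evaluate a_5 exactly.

a_5 = (1/(2*pi)) ∫_{-2*pi}^{2*pi} g(x) cos(5*x/2) dx.
Split the integral at the breakpoints.
Directly, an antiderivative of (3) cos(5*x/2) is 6*sin(5*x/2)/5; evaluating from -2*pi to -pi: ∫_{-2*pi}^{-pi} (3) cos(5*x/2) dx = (-6/5) - (0) = -6/5.
Directly, an antiderivative of (-3) cos(5*x/2) is -6*sin(5*x/2)/5; evaluating from -pi to pi: ∫_{-pi}^{pi} (-3) cos(5*x/2) dx = (-6/5) - (6/5) = -12/5.
Directly, an antiderivative of (-2) cos(5*x/2) is -4*sin(5*x/2)/5; evaluating from pi to 2*pi: ∫_{pi}^{2*pi} (-2) cos(5*x/2) dx = (0) - (-4/5) = 4/5.
Summing the pieces and multiplying by (1/(2*pi)) gives a_5 = -7/(5*pi).

-7/(5*pi)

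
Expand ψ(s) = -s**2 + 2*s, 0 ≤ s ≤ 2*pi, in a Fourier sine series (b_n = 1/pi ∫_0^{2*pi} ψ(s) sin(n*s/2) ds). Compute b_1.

-8*pi + 8 + 32/pi

b_1 = 1/pi ∫_0^{2*pi} (-s**2 + 2*s) sin(s/2) ds.
Integrating by parts twice (tabular method), an antiderivative of (-s**2 + 2*s) sin(s/2) is 2*s**2*cos(s/2) - 8*s*sin(s/2) - 4*s*cos(s/2) + 8*sin(s/2) - 16*cos(s/2); evaluating from 0 to 2*pi: ∫_{0}^{2*pi} (-s**2 + 2*s) sin(s/2) ds = (-8*pi**2 + 16 + 8*pi) - (-16) = -8*pi**2 + 8*pi + 32.
Hence b_1 = (1/pi)·(-8*pi**2 + 8*pi + 32) = -8*pi + 8 + 32/pi.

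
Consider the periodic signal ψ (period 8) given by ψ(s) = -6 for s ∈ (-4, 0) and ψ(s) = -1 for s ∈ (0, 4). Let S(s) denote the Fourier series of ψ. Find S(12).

-7/2

s = 12 differs from s = -4 by 2 full period(s), and the series is 8-periodic.
At s = -4 the one-sided limits are ψ(-4^-) = -1 and ψ(-4^+) = -6.
By Dirichlet's theorem the series converges to their average, [(-1) + (-6)]/2 = -7/2.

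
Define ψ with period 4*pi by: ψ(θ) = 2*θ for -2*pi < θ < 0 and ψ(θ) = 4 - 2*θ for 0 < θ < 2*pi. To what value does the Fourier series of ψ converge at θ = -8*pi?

2

θ = -8*pi differs from θ = 0 by -2 full period(s), and the series is 4*pi-periodic.
At θ = 0 the one-sided limits are ψ(0^-) = 0 and ψ(0^+) = 4.
By Dirichlet's theorem the series converges to their average, [(0) + (4)]/2 = 2.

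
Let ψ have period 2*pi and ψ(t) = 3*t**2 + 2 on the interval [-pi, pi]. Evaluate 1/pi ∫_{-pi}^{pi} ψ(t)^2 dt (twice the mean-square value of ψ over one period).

8 + 8*pi**2 + 18*pi**4/5

1/pi ∫_{-pi}^{pi} ψ(t)^2 dt = 1/pi · (8*pi + 8*pi**3 + 18*pi**5/5) = 8 + 8*pi**2 + 18*pi**4/5.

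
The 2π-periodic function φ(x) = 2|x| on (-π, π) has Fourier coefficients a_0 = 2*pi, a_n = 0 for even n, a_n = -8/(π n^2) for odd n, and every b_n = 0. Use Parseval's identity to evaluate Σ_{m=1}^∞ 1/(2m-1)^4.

pi**4/96

Parseval: a_0^2/2 + Σ a_n^2 = (1/π) ∫_{-π}^{π} φ(x)^2 dx = 8*pi**2/3.
Subtract a_0^2/2 = 2*pi**2: Σ a_n^2 = 2*pi**2/3.
Only odd n contribute, with a_n^2 = 64/(π^2 n^4), so Σ_{m≥1} 1/(2m-1)^4 = π^2·(2*pi**2/3)/64 = pi**4/96.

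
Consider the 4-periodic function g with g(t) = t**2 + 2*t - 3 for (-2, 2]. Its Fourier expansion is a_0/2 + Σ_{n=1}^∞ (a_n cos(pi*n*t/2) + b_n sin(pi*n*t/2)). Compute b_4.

b_4 = 1/2 ∫_{-2}^{2} g(t) sin(2*pi*t) dt.
Integrating by parts twice (tabular method), an antiderivative of (t**2 + 2*t - 3) sin(2*pi*t) is -t**2*cos(2*pi*t)/(2*pi) + t*sin(2*pi*t)/(2*pi**2) - t*cos(2*pi*t)/pi + sin(2*pi*t)/(2*pi**2) + cos(2*pi*t)/(4*pi**3) + 3*cos(2*pi*t)/(2*pi); evaluating from -2 to 2: ∫_{-2}^{2} (t**2 + 2*t - 3) sin(2*pi*t) dt = ((1 - 10*pi**2)/(4*pi**3)) - ((1 + 6*pi**2)/(4*pi**3)) = -4/pi.
Hence b_4 = (1/2)·(-4/pi) = -2/pi.

-2/pi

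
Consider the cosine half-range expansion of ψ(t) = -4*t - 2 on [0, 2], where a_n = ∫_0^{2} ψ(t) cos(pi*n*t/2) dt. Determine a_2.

0

a_2 = ∫_0^{2} (-4*t - 2) cos(pi*t) dt.
Integrating by parts (boundary term plus one more integral), an antiderivative of (-4*t - 2) cos(pi*t) is -4*t*sin(pi*t)/pi - 2*sin(pi*t)/pi - 4*cos(pi*t)/pi**2; evaluating from 0 to 2: ∫_{0}^{2} (-4*t - 2) cos(pi*t) dt = (-4/pi**2) - (-4/pi**2) = 0.
Hence a_2 = 0.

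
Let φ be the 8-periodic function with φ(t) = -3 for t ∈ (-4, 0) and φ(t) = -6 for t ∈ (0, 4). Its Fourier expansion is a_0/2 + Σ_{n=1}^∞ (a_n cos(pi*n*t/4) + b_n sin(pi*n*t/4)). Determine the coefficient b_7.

b_7 = 1/4 ∫_{-4}^{4} φ(t) sin(7*pi*t/4) dt.
Split the integral at the breakpoints.
Directly, an antiderivative of (-3) sin(7*pi*t/4) is 12*cos(7*pi*t/4)/(7*pi); evaluating from -4 to 0: ∫_{-4}^{0} (-3) sin(7*pi*t/4) dt = (12/(7*pi)) - (-12/(7*pi)) = 24/(7*pi).
Directly, an antiderivative of (-6) sin(7*pi*t/4) is 24*cos(7*pi*t/4)/(7*pi); evaluating from 0 to 4: ∫_{0}^{4} (-6) sin(7*pi*t/4) dt = (-24/(7*pi)) - (24/(7*pi)) = -48/(7*pi).
Summing the pieces and multiplying by (1/4) gives b_7 = -6/(7*pi).

-6/(7*pi)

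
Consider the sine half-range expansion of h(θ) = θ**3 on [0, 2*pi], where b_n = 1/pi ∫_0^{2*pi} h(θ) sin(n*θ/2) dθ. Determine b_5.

-96/125 + 16*pi**2/5

b_5 = 1/pi ∫_0^{2*pi} (θ**3) sin(5*θ/2) dθ.
Integrating by parts three times (tabular method), an antiderivative of (θ**3) sin(5*θ/2) is -2*θ**3*cos(5*θ/2)/5 + 12*θ**2*sin(5*θ/2)/25 + 48*θ*cos(5*θ/2)/125 - 96*sin(5*θ/2)/625; evaluating from 0 to 2*pi: ∫_{0}^{2*pi} (θ**3) sin(5*θ/2) dθ = (16*pi*(-6 + 25*pi**2)/125) - (0) = 16*pi*(-6 + 25*pi**2)/125.
Hence b_5 = (1/pi)·(16*pi*(-6 + 25*pi**2)/125) = -96/125 + 16*pi**2/5.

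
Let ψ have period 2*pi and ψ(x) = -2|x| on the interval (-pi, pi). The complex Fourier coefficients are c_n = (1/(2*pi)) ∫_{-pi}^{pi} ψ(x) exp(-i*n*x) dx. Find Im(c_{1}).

0

Since ψ is real-valued, Im(c_{1}) = -(1/(2*pi)) ∫_{-pi}^{pi} ψ(x) sin(x) dx = -b_{1}/2.
(ψ is even, so the integrand is odd over a symmetric interval and the integral vanishes.)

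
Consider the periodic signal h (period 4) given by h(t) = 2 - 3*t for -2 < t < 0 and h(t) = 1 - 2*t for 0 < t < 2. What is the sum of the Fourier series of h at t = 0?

At t = 0 the one-sided limits are h(0^-) = 2 and h(0^+) = 1.
By Dirichlet's theorem the series converges to their average, [(2) + (1)]/2 = 3/2.

3/2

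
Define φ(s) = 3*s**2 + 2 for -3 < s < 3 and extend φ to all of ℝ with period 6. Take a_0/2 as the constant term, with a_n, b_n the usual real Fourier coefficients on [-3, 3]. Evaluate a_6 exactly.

3/pi**2

a_6 = 1/3 ∫_{-3}^{3} φ(s) cos(2*pi*s) ds.
φ is even and cos(2*pi*s) is even, so the integrand is even and a_6 = 2/3 ∫_0^{3} φ(s) cos(2*pi*s) ds.
Integrating by parts twice (tabular method), an antiderivative of (3*s**2 + 2) cos(2*pi*s) is 3*s**2*sin(2*pi*s)/(2*pi) + 3*s*cos(2*pi*s)/(2*pi**2) - 3*sin(2*pi*s)/(4*pi**3) + sin(2*pi*s)/pi; evaluating from 0 to 3: ∫_{0}^{3} (3*s**2 + 2) cos(2*pi*s) ds = (9/(2*pi**2)) - (0) = 9/(2*pi**2).
Hence a_6 = (2/3)·(9/(2*pi**2)) = 3/pi**2.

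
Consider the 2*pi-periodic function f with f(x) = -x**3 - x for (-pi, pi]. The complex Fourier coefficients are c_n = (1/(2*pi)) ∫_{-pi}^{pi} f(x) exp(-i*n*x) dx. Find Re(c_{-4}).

Since f is real-valued, Re(c_{-4}) = (1/(2*pi)) ∫_{-pi}^{pi} f(x) cos(-4*x) dx = a_{4}/2.
(f is odd, so the integrand is odd over a symmetric interval and the integral vanishes.)

0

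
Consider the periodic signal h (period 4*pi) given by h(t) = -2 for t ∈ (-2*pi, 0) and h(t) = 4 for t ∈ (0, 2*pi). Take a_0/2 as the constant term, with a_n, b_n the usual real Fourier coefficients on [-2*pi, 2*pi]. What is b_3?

4/pi

b_3 = (1/(2*pi)) ∫_{-2*pi}^{2*pi} h(t) sin(3*t/2) dt.
Split the integral at the breakpoints.
Directly, an antiderivative of (-2) sin(3*t/2) is 4*cos(3*t/2)/3; evaluating from -2*pi to 0: ∫_{-2*pi}^{0} (-2) sin(3*t/2) dt = (4/3) - (-4/3) = 8/3.
Directly, an antiderivative of (4) sin(3*t/2) is -8*cos(3*t/2)/3; evaluating from 0 to 2*pi: ∫_{0}^{2*pi} (4) sin(3*t/2) dt = (8/3) - (-8/3) = 16/3.
Summing the pieces and multiplying by (1/(2*pi)) gives b_3 = 4/pi.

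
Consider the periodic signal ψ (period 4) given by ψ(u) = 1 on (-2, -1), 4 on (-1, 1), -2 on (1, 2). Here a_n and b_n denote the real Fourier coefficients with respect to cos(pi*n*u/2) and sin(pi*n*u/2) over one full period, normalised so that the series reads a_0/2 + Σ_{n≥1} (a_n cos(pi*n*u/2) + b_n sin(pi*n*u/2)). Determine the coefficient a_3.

a_3 = 1/2 ∫_{-2}^{2} ψ(u) cos(3*pi*u/2) du.
Split the integral at the breakpoints.
Directly, an antiderivative of (1) cos(3*pi*u/2) is 2*sin(3*pi*u/2)/(3*pi); evaluating from -2 to -1: ∫_{-2}^{-1} (1) cos(3*pi*u/2) du = (2/(3*pi)) - (0) = 2/(3*pi).
Directly, an antiderivative of (4) cos(3*pi*u/2) is 8*sin(3*pi*u/2)/(3*pi); evaluating from -1 to 1: ∫_{-1}^{1} (4) cos(3*pi*u/2) du = (-8/(3*pi)) - (8/(3*pi)) = -16/(3*pi).
Directly, an antiderivative of (-2) cos(3*pi*u/2) is -4*sin(3*pi*u/2)/(3*pi); evaluating from 1 to 2: ∫_{1}^{2} (-2) cos(3*pi*u/2) du = (0) - (4/(3*pi)) = -4/(3*pi).
Summing the pieces and multiplying by (1/2) gives a_3 = -3/pi.

-3/pi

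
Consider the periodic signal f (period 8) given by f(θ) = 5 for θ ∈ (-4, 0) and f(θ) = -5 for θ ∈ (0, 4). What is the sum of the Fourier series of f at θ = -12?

θ = -12 differs from θ = -4 by -1 full period(s), and the series is 8-periodic.
At θ = -4 the one-sided limits are f(-4^-) = -5 and f(-4^+) = 5.
By Dirichlet's theorem the series converges to their average, [(-5) + (5)]/2 = 0.

0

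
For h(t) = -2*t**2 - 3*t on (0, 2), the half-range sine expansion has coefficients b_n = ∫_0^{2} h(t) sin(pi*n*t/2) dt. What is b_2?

b_2 = ∫_0^{2} (-2*t**2 - 3*t) sin(pi*t) dt.
Integrating by parts twice (tabular method), an antiderivative of (-2*t**2 - 3*t) sin(pi*t) is 2*t**2*cos(pi*t)/pi - 4*t*sin(pi*t)/pi**2 + 3*t*cos(pi*t)/pi - 3*sin(pi*t)/pi**2 - 4*cos(pi*t)/pi**3; evaluating from 0 to 2: ∫_{0}^{2} (-2*t**2 - 3*t) sin(pi*t) dt = (-4/pi**3 + 14/pi) - (-4/pi**3) = 14/pi.
Hence b_2 = 14/pi.

14/pi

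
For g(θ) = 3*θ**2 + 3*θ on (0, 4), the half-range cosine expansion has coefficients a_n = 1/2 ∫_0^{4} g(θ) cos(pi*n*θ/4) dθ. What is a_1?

-240/pi**2

a_1 = 1/2 ∫_0^{4} (3*θ**2 + 3*θ) cos(pi*θ/4) dθ.
Integrating by parts twice (tabular method), an antiderivative of (3*θ**2 + 3*θ) cos(pi*θ/4) is 12*θ**2*sin(pi*θ/4)/pi + 12*θ*sin(pi*θ/4)/pi + 96*θ*cos(pi*θ/4)/pi**2 - 384*sin(pi*θ/4)/pi**3 + 48*cos(pi*θ/4)/pi**2; evaluating from 0 to 4: ∫_{0}^{4} (3*θ**2 + 3*θ) cos(pi*θ/4) dθ = (-432/pi**2) - (48/pi**2) = -480/pi**2.
Hence a_1 = (1/2)·(-480/pi**2) = -240/pi**2.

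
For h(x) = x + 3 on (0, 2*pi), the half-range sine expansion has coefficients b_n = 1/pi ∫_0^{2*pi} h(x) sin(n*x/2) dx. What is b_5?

b_5 = 1/pi ∫_0^{2*pi} (x + 3) sin(5*x/2) dx.
Integrating by parts (boundary term plus one more integral), an antiderivative of (x + 3) sin(5*x/2) is -2*x*cos(5*x/2)/5 + 4*sin(5*x/2)/25 - 6*cos(5*x/2)/5; evaluating from 0 to 2*pi: ∫_{0}^{2*pi} (x + 3) sin(5*x/2) dx = (6/5 + 4*pi/5) - (-6/5) = 12/5 + 4*pi/5.
Hence b_5 = (1/pi)·(12/5 + 4*pi/5) = 4*(3 + pi)/(5*pi).

4*(3 + pi)/(5*pi)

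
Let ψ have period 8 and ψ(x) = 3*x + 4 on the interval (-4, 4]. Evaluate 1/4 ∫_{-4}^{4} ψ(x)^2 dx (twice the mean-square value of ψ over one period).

1/4 ∫_{-4}^{4} ψ(x)^2 dx = 1/4 · (512) = 128.

128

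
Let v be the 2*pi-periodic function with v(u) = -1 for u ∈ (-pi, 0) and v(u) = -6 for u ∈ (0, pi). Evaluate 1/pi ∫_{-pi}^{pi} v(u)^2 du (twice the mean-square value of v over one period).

1/pi ∫_{-pi}^{pi} v(u)^2 du = 1/pi · (37*pi) = 37.

37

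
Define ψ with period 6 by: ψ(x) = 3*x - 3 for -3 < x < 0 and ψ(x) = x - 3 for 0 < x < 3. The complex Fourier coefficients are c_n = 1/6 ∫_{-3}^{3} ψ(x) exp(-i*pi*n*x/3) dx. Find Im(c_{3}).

Since ψ is real-valued, Im(c_{3}) = -1/6 ∫_{-3}^{3} ψ(x) sin(pi*x) dx = -b_{3}/2.
Split the integral at the breakpoints.
Integrating by parts (boundary term plus one more integral), an antiderivative of (3*x - 3) sin(pi*x) is -3*x*cos(pi*x)/pi + 3*sin(pi*x)/pi**2 + 3*cos(pi*x)/pi; evaluating from -3 to 0: ∫_{-3}^{0} (3*x - 3) sin(pi*x) dx = (3/pi) - (-12/pi) = 15/pi.
Integrating by parts (boundary term plus one more integral), an antiderivative of (x - 3) sin(pi*x) is -x*cos(pi*x)/pi + sin(pi*x)/pi**2 + 3*cos(pi*x)/pi; evaluating from 0 to 3: ∫_{0}^{3} (x - 3) sin(pi*x) dx = (0) - (3/pi) = -3/pi.
So ∫_{-3}^{3} ψ(x) sin(pi*x) dx = 12/pi.
Hence Im(c_{3}) = (-1/6)·(12/pi) = -2/pi.

-2/pi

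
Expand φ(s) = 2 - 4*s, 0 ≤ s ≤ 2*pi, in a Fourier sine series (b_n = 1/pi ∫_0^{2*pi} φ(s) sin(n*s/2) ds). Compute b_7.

b_7 = 1/pi ∫_0^{2*pi} (2 - 4*s) sin(7*s/2) ds.
Integrating by parts (boundary term plus one more integral), an antiderivative of (2 - 4*s) sin(7*s/2) is 8*s*cos(7*s/2)/7 - 16*sin(7*s/2)/49 - 4*cos(7*s/2)/7; evaluating from 0 to 2*pi: ∫_{0}^{2*pi} (2 - 4*s) sin(7*s/2) ds = (4/7 - 16*pi/7) - (-4/7) = 8/7 - 16*pi/7.
Hence b_7 = (1/pi)·(8/7 - 16*pi/7) = 8*(1 - 2*pi)/(7*pi).

8*(1 - 2*pi)/(7*pi)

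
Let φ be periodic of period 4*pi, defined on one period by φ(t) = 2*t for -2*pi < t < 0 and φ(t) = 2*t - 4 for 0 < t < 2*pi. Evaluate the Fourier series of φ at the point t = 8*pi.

t = 8*pi differs from t = 0 by 2 full period(s), and the series is 4*pi-periodic.
At t = 0 the one-sided limits are φ(0^-) = 0 and φ(0^+) = -4.
By Dirichlet's theorem the series converges to their average, [(0) + (-4)]/2 = -2.

-2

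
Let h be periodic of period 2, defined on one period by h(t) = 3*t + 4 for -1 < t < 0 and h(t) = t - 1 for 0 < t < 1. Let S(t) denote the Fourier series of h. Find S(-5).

1/2

t = -5 differs from t = -1 by -2 full period(s), and the series is 2-periodic.
At t = -1 the one-sided limits are h(-1^-) = 0 and h(-1^+) = 1.
By Dirichlet's theorem the series converges to their average, [(0) + (1)]/2 = 1/2.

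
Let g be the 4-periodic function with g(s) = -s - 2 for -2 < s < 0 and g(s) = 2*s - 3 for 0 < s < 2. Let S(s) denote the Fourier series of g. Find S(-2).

1/2

At s = -2 the one-sided limits are g(-2^-) = 1 and g(-2^+) = 0.
By Dirichlet's theorem the series converges to their average, [(1) + (0)]/2 = 1/2.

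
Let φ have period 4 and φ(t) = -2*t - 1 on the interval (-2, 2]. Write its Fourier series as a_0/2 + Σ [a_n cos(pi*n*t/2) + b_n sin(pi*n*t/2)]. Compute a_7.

a_7 = 1/2 ∫_{-2}^{2} φ(t) cos(7*pi*t/2) dt.
Integrating by parts (boundary term plus one more integral), an antiderivative of (-2*t - 1) cos(7*pi*t/2) is -4*t*sin(7*pi*t/2)/(7*pi) - 2*sin(7*pi*t/2)/(7*pi) - 8*cos(7*pi*t/2)/(49*pi**2); evaluating from -2 to 2: ∫_{-2}^{2} (-2*t - 1) cos(7*pi*t/2) dt = (8/(49*pi**2)) - (8/(49*pi**2)) = 0.
Hence a_7 = (1/2)·(0) = 0.

0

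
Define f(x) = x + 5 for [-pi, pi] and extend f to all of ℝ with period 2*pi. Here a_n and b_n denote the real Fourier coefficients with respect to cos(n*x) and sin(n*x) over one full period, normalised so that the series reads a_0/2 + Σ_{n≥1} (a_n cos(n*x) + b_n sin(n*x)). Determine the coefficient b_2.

b_2 = 1/pi ∫_{-pi}^{pi} f(x) sin(2*x) dx.
Integrating by parts (boundary term plus one more integral), an antiderivative of (x + 5) sin(2*x) is -x*cos(2*x)/2 + sin(2*x)/4 - 5*cos(2*x)/2; evaluating from -pi to pi: ∫_{-pi}^{pi} (x + 5) sin(2*x) dx = (-5/2 - pi/2) - (-5/2 + pi/2) = -pi.
Hence b_2 = (1/pi)·(-pi) = -1.

-1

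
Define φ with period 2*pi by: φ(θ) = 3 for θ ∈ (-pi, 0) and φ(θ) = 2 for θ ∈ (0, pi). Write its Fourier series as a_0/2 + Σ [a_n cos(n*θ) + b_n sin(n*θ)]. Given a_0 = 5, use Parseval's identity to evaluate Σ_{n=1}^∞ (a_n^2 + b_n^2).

1/2

Parseval: a_0^2/2 + Σ_{n≥1} (a_n^2+b_n^2) = 1/pi ∫_{-pi}^{pi} φ(θ)^2 dθ = 13.
Subtract a_0^2/2 = 25/2: Σ (a_n^2+b_n^2) = 1/2.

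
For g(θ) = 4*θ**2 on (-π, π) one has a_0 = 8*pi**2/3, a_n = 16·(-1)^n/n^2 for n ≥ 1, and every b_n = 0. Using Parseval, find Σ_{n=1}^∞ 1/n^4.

Parseval: a_0^2/2 + Σ a_n^2 = (1/π) ∫_{-π}^{π} g(θ)^2 dθ = 32*pi**4/5.
Subtract a_0^2/2 = 32*pi**4/9: Σ a_n^2 = 128*pi**4/45.
Since a_n^2 = 256/n^4, Σ 1/n^4 = pi**4/90.

pi**4/90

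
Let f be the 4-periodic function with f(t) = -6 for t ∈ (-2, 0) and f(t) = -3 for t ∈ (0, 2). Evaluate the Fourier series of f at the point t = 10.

-9/2

t = 10 differs from t = 2 by 2 full period(s), and the series is 4-periodic.
At t = 2 the one-sided limits are f(2^-) = -3 and f(2^+) = -6.
By Dirichlet's theorem the series converges to their average, [(-3) + (-6)]/2 = -9/2.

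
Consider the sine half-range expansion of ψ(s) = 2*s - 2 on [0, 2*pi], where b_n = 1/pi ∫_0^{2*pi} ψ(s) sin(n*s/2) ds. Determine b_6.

-4/3

b_6 = 1/pi ∫_0^{2*pi} (2*s - 2) sin(3*s) ds.
Integrating by parts (boundary term plus one more integral), an antiderivative of (2*s - 2) sin(3*s) is -2*s*cos(3*s)/3 + 2*sin(3*s)/9 + 2*cos(3*s)/3; evaluating from 0 to 2*pi: ∫_{0}^{2*pi} (2*s - 2) sin(3*s) ds = (2/3 - 4*pi/3) - (2/3) = -4*pi/3.
Hence b_6 = (1/pi)·(-4*pi/3) = -4/3.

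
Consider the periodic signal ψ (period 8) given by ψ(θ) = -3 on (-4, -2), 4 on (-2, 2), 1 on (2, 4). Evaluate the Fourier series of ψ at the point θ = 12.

-1

θ = 12 differs from θ = 4 by 1 full period(s), and the series is 8-periodic.
At θ = 4 the one-sided limits are ψ(4^-) = 1 and ψ(4^+) = -3.
By Dirichlet's theorem the series converges to their average, [(1) + (-3)]/2 = -1.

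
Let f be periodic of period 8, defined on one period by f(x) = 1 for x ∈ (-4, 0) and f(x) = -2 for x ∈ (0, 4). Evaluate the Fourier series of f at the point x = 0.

At x = 0 the one-sided limits are f(0^-) = 1 and f(0^+) = -2.
By Dirichlet's theorem the series converges to their average, [(1) + (-2)]/2 = -1/2.

-1/2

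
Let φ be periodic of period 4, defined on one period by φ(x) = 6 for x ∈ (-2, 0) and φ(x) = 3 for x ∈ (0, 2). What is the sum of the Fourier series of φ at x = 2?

At x = 2 the one-sided limits are φ(2^-) = 3 and φ(2^+) = 6.
By Dirichlet's theorem the series converges to their average, [(3) + (6)]/2 = 9/2.

9/2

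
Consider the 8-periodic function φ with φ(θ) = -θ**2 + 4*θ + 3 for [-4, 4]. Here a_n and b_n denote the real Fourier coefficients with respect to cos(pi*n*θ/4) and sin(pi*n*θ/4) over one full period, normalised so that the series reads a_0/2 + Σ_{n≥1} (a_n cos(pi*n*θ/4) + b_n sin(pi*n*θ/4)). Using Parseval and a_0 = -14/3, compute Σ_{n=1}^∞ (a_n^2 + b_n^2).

9728/45

Parseval: a_0^2/2 + Σ_{n≥1} (a_n^2+b_n^2) = 1/4 ∫_{-4}^{4} φ(θ)^2 dθ = 3406/15.
Subtract a_0^2/2 = 98/9: Σ (a_n^2+b_n^2) = 9728/45.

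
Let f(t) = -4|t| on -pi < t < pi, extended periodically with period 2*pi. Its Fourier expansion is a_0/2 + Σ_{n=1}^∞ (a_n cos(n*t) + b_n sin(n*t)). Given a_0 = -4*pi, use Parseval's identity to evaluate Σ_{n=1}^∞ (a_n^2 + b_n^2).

Parseval: a_0^2/2 + Σ_{n≥1} (a_n^2+b_n^2) = 1/pi ∫_{-pi}^{pi} f(t)^2 dt = 32*pi**2/3.
Subtract a_0^2/2 = 8*pi**2: Σ (a_n^2+b_n^2) = 8*pi**2/3.

8*pi**2/3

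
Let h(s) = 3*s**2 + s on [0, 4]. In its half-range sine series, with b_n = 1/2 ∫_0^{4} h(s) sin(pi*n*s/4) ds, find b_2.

-52/pi

b_2 = 1/2 ∫_0^{4} (3*s**2 + s) sin(pi*s/2) ds.
Integrating by parts twice (tabular method), an antiderivative of (3*s**2 + s) sin(pi*s/2) is -6*s**2*cos(pi*s/2)/pi + 24*s*sin(pi*s/2)/pi**2 - 2*s*cos(pi*s/2)/pi + 4*sin(pi*s/2)/pi**2 + 48*cos(pi*s/2)/pi**3; evaluating from 0 to 4: ∫_{0}^{4} (3*s**2 + s) sin(pi*s/2) ds = (-104/pi + 48/pi**3) - (48/pi**3) = -104/pi.
Hence b_2 = (1/2)·(-104/pi) = -52/pi.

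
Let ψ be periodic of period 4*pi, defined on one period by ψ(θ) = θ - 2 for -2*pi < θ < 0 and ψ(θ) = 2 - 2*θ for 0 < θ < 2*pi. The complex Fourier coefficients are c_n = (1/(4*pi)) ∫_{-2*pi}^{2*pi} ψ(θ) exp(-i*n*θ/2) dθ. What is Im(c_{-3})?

Since ψ is real-valued, Im(c_{-3}) = -(1/(4*pi)) ∫_{-2*pi}^{2*pi} ψ(θ) sin(-3*θ/2) dθ = b_{3}/2.
Split the integral at the breakpoints.
Integrating by parts (boundary term plus one more integral), an antiderivative of (θ - 2) sin(-3*θ/2) is 2*θ*cos(3*θ/2)/3 - 4*sin(3*θ/2)/9 - 4*cos(3*θ/2)/3; evaluating from -2*pi to 0: ∫_{-2*pi}^{0} (θ - 2) sin(-3*θ/2) dθ = (-4/3) - (4/3 + 4*pi/3) = -4*pi/3 - 8/3.
Integrating by parts (boundary term plus one more integral), an antiderivative of (2 - 2*θ) sin(-3*θ/2) is -4*θ*cos(3*θ/2)/3 + 8*sin(3*θ/2)/9 + 4*cos(3*θ/2)/3; evaluating from 0 to 2*pi: ∫_{0}^{2*pi} (2 - 2*θ) sin(-3*θ/2) dθ = (-4/3 + 8*pi/3) - (4/3) = -8/3 + 8*pi/3.
So ∫_{-2*pi}^{2*pi} ψ(θ) sin(-3*θ/2) dθ = -16/3 + 4*pi/3.
Hence Im(c_{-3}) = (-1/(4*pi))·(-16/3 + 4*pi/3) = (4 - pi)/(3*pi).

(4 - pi)/(3*pi)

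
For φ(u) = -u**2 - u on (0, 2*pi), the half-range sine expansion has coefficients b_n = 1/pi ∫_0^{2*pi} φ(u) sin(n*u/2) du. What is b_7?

b_7 = 1/pi ∫_0^{2*pi} (-u**2 - u) sin(7*u/2) du.
Integrating by parts twice (tabular method), an antiderivative of (-u**2 - u) sin(7*u/2) is 2*u**2*cos(7*u/2)/7 - 8*u*sin(7*u/2)/49 + 2*u*cos(7*u/2)/7 - 4*sin(7*u/2)/49 - 16*cos(7*u/2)/343; evaluating from 0 to 2*pi: ∫_{0}^{2*pi} (-u**2 - u) sin(7*u/2) du = (-8*pi**2/7 - 4*pi/7 + 16/343) - (-16/343) = -8*pi**2/7 - 4*pi/7 + 32/343.
Hence b_7 = (1/pi)·(-8*pi**2/7 - 4*pi/7 + 32/343) = 4*(-98*pi**2 - 49*pi + 8)/(343*pi).

4*(-98*pi**2 - 49*pi + 8)/(343*pi)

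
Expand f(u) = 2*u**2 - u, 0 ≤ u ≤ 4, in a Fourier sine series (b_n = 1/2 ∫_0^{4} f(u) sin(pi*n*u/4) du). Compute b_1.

b_1 = 1/2 ∫_0^{4} (2*u**2 - u) sin(pi*u/4) du.
Integrating by parts twice (tabular method), an antiderivative of (2*u**2 - u) sin(pi*u/4) is -8*u**2*cos(pi*u/4)/pi + 64*u*sin(pi*u/4)/pi**2 + 4*u*cos(pi*u/4)/pi - 16*sin(pi*u/4)/pi**2 + 256*cos(pi*u/4)/pi**3; evaluating from 0 to 4: ∫_{0}^{4} (2*u**2 - u) sin(pi*u/4) du = (-256/pi**3 + 112/pi) - (256/pi**3) = -512/pi**3 + 112/pi.
Hence b_1 = (1/2)·(-512/pi**3 + 112/pi) = -256/pi**3 + 56/pi.

-256/pi**3 + 56/pi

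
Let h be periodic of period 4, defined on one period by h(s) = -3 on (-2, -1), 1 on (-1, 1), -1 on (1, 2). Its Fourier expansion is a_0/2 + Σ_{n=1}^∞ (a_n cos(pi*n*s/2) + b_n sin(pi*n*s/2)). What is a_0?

a_0 = 1/2 ∫_{-2}^{2} h(s) ds = 1/2 · (-2) = -1.

-1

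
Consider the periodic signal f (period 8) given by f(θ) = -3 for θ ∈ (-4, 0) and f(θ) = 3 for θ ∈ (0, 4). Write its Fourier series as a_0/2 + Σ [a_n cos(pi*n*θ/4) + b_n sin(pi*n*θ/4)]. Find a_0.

0

a_0 = 1/4 ∫_{-4}^{4} f(θ) dθ = 1/4 · (0) = 0.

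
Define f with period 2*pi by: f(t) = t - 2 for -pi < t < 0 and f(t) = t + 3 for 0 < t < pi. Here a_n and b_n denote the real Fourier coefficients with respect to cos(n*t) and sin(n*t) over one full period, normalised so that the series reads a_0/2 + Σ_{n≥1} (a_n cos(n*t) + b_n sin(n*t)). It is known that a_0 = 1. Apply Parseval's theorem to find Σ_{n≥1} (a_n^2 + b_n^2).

Parseval: a_0^2/2 + Σ_{n≥1} (a_n^2+b_n^2) = 1/pi ∫_{-pi}^{pi} f(t)^2 dt = 2*pi**2/3 + 13 + 5*pi.
Subtract a_0^2/2 = 1/2: Σ (a_n^2+b_n^2) = 2*pi**2/3 + 25/2 + 5*pi.

2*pi**2/3 + 25/2 + 5*pi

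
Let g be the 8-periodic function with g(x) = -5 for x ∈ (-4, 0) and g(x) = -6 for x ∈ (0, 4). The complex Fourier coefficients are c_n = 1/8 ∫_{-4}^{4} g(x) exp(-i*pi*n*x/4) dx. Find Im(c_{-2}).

0

Since g is real-valued, Im(c_{-2}) = -1/8 ∫_{-4}^{4} g(x) sin(-pi*x/2) dx = b_{2}/2.
Split the integral at the breakpoints.
Directly, an antiderivative of (-5) sin(-pi*x/2) is -10*cos(pi*x/2)/pi; evaluating from -4 to 0: ∫_{-4}^{0} (-5) sin(-pi*x/2) dx = (-10/pi) - (-10/pi) = 0.
Directly, an antiderivative of (-6) sin(-pi*x/2) is -12*cos(pi*x/2)/pi; evaluating from 0 to 4: ∫_{0}^{4} (-6) sin(-pi*x/2) dx = (-12/pi) - (-12/pi) = 0.
So ∫_{-4}^{4} g(x) sin(-pi*x/2) dx = 0.
Hence Im(c_{-2}) = (-1/8)·(0) = 0.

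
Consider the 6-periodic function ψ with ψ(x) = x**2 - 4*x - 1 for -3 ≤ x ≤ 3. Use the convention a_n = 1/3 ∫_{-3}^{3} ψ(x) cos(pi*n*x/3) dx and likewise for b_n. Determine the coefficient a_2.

a_2 = 1/3 ∫_{-3}^{3} ψ(x) cos(2*pi*x/3) dx.
Integrating by parts twice (tabular method), an antiderivative of (x**2 - 4*x - 1) cos(2*pi*x/3) is 3*x**2*sin(2*pi*x/3)/(2*pi) - 6*x*sin(2*pi*x/3)/pi + 9*x*cos(2*pi*x/3)/(2*pi**2) - 3*sin(2*pi*x/3)/(2*pi) - 27*sin(2*pi*x/3)/(4*pi**3) - 9*cos(2*pi*x/3)/pi**2; evaluating from -3 to 3: ∫_{-3}^{3} (x**2 - 4*x - 1) cos(2*pi*x/3) dx = (9/(2*pi**2)) - (-45/(2*pi**2)) = 27/pi**2.
Hence a_2 = (1/3)·(27/pi**2) = 9/pi**2.

9/pi**2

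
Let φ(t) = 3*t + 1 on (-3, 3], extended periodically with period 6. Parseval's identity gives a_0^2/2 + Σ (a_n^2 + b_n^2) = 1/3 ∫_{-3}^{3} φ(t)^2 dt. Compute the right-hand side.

56

1/3 ∫_{-3}^{3} φ(t)^2 dt = 1/3 · (168) = 56.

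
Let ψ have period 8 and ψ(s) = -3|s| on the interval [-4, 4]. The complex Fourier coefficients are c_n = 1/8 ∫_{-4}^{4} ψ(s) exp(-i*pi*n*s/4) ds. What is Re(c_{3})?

8/(3*pi**2)

Since ψ is real-valued, Re(c_{3}) = 1/8 ∫_{-4}^{4} ψ(s) cos(3*pi*s/4) ds = a_{3}/2.
ψ is even and cos(3*pi*s/4) is even, so the integrand is even: ∫_{-4}^{4} ψ(s) cos(3*pi*s/4) ds = 2∫_0^{4} ψ(s) cos(3*pi*s/4) ds.
Integrating by parts (boundary term plus one more integral), an antiderivative of (-3*s) cos(3*pi*s/4) is -4*s*sin(3*pi*s/4)/pi - 16*cos(3*pi*s/4)/(3*pi**2); evaluating from 0 to 4: ∫_{0}^{4} (-3*s) cos(3*pi*s/4) ds = (16/(3*pi**2)) - (-16/(3*pi**2)) = 32/(3*pi**2).
So ∫_{-4}^{4} ψ(s) cos(3*pi*s/4) ds = 64/(3*pi**2).
Hence Re(c_{3}) = (1/8)·(64/(3*pi**2)) = 8/(3*pi**2).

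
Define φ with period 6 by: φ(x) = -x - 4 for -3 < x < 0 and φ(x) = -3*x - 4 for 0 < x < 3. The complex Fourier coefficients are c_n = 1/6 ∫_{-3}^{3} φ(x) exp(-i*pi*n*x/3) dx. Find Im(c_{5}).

6/(5*pi)

Since φ is real-valued, Im(c_{5}) = -1/6 ∫_{-3}^{3} φ(x) sin(5*pi*x/3) dx = -b_{5}/2.
Split the integral at the breakpoints.
Integrating by parts (boundary term plus one more integral), an antiderivative of (-x - 4) sin(5*pi*x/3) is 3*x*cos(5*pi*x/3)/(5*pi) - 9*sin(5*pi*x/3)/(25*pi**2) + 12*cos(5*pi*x/3)/(5*pi); evaluating from -3 to 0: ∫_{-3}^{0} (-x - 4) sin(5*pi*x/3) dx = (12/(5*pi)) - (-3/(5*pi)) = 3/pi.
Integrating by parts (boundary term plus one more integral), an antiderivative of (-3*x - 4) sin(5*pi*x/3) is 9*x*cos(5*pi*x/3)/(5*pi) - 27*sin(5*pi*x/3)/(25*pi**2) + 12*cos(5*pi*x/3)/(5*pi); evaluating from 0 to 3: ∫_{0}^{3} (-3*x - 4) sin(5*pi*x/3) dx = (-39/(5*pi)) - (12/(5*pi)) = -51/(5*pi).
So ∫_{-3}^{3} φ(x) sin(5*pi*x/3) dx = -36/(5*pi).
Hence Im(c_{5}) = (-1/6)·(-36/(5*pi)) = 6/(5*pi).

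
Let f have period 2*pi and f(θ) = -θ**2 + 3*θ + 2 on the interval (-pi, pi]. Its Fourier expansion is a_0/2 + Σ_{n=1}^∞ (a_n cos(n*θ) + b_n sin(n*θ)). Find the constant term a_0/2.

a_0 = 1/pi ∫_{-pi}^{pi} f(θ) dθ = 1/pi · (2*pi*(6 - pi**2)/3) = 4 - 2*pi**2/3.
So the constant term a_0/2 = 2 - pi**2/3.

2 - pi**2/3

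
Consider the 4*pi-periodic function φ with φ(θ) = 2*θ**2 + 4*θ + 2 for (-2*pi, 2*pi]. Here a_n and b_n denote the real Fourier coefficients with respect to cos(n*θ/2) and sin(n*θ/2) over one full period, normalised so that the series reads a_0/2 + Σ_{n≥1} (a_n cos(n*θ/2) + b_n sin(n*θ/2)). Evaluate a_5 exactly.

a_5 = (1/(2*pi)) ∫_{-2*pi}^{2*pi} φ(θ) cos(5*θ/2) dθ.
Integrating by parts twice (tabular method), an antiderivative of (2*θ**2 + 4*θ + 2) cos(5*θ/2) is 4*θ**2*sin(5*θ/2)/5 + 8*θ*sin(5*θ/2)/5 + 16*θ*cos(5*θ/2)/25 + 68*sin(5*θ/2)/125 + 16*cos(5*θ/2)/25; evaluating from -2*pi to 2*pi: ∫_{-2*pi}^{2*pi} (2*θ**2 + 4*θ + 2) cos(5*θ/2) dθ = (-32*pi/25 - 16/25) - (-16/25 + 32*pi/25) = -64*pi/25.
Hence a_5 = (1/(2*pi))·(-64*pi/25) = -32/25.

-32/25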